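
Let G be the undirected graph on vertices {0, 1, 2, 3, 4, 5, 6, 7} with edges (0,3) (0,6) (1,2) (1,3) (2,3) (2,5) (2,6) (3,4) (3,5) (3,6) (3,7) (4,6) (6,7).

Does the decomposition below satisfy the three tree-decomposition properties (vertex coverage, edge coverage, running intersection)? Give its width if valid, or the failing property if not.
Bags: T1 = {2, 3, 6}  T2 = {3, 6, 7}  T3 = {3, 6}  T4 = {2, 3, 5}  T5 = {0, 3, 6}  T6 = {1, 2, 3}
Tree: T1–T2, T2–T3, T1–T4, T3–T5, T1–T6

A tree decomposition must satisfy three properties: every vertex lies in some bag; for every edge, both endpoints lie together in some bag; and for every vertex, the bags containing it form a connected subtree. Here vertex 4 appears in no bag, so the decomposition is invalid.

No — vertex 4 appears in no bag.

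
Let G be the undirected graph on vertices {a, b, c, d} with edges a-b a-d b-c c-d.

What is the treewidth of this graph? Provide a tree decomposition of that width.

Every bag has size at most 3, so the width is 3 − 1 = 2 and tw(G) ≤ 2. For the lower bound, G contains the cycle d–c–b–a–d, so G is not a forest; only forests have treewidth ≤ 1, hence tw(G) ≥ 2. Hence tw(G) = 2 exactly.

Treewidth 2.
One optimal decomposition is:
Bags: B1 = {b, c, d}  B2 = {a, b, d}
Tree: B1–B2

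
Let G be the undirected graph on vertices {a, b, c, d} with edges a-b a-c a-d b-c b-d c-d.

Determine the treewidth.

3

A width-3 tree decomposition is:
Bags: B1 = {a, b, c, d}
Tree: (single bag)
A single bag containing all 4 vertices is trivially a valid decomposition of width 3. For the lower bound, the 4 vertices {a, b, c, d} are pairwise adjacent, and any tree decomposition puts a clique entirely inside one bag — forcing width ≥ 3. The upper and lower bounds meet at 3, so that is the treewidth.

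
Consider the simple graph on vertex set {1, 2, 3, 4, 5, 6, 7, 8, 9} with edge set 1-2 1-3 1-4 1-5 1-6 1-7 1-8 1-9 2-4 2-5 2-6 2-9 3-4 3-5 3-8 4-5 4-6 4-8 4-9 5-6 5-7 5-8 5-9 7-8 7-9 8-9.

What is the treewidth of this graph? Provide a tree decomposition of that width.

Every bag has size at most 5, so the width is 5 − 1 = 4 and tw(G) ≤ 4. On the other hand G contains the 5-clique {1, 4, 5, 8, 9}. A clique must lie in a single bag of any decomposition, so no decomposition can have width below 4. Hence tw(G) = 4 exactly.

Treewidth 4.
Bags: B1 = {1, 3, 4, 5, 8}  B2 = {1, 4, 5, 8, 9}  B3 = {1, 2, 4, 5, 9}  B4 = {1, 5, 7, 8, 9}  B5 = {1, 2, 4, 5, 6}
Tree: B1–B2, B2–B3, B2–B4, B3–B5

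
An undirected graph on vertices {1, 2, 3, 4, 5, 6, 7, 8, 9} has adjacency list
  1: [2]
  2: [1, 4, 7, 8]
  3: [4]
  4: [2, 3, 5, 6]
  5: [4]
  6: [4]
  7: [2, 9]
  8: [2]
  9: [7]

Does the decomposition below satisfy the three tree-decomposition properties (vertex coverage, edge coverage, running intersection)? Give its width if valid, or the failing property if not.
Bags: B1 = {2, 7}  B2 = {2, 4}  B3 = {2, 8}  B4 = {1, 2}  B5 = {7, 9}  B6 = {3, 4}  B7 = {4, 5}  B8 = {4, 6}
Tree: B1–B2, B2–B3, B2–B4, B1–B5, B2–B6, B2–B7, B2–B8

Every vertex of G appears in some bag (union = {1, 2, 3, 4, 5, 6, 7, 8, 9}); every edge is covered by a bag; and for each vertex v the set of bags containing v is connected in the bag tree. The decomposition is therefore valid. The largest bag has 2 vertices, so the width is 1.

Yes; width 1.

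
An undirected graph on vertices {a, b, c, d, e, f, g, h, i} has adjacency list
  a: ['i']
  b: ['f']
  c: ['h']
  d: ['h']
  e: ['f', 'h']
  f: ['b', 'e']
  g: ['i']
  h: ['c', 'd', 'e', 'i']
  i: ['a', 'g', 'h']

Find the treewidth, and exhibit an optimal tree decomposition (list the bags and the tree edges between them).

Every bag has size at most 2, so the width is 2 − 1 = 1 and tw(G) ≤ 1. Any graph with an edge has treewidth ≥ 1, and G has the edge h–c. Therefore the treewidth is 1.

Treewidth 1.
One such decomposition:
Bags: B1 = {c, h}  B2 = {h, i}  B3 = {e, h}  B4 = {a, i}  B5 = {g, i}  B6 = {e, f}  B7 = {b, f}  B8 = {d, h}
Tree: B1–B2, B2–B3, B2–B4, B4–B5, B3–B6, B6–B7, B3–B8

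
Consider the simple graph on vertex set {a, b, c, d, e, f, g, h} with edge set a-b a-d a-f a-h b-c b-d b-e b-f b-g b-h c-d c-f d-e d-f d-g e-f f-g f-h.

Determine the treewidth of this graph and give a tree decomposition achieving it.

Treewidth 3.
One such decomposition:
Bags: B1 = {b, d, e, f}  B2 = {a, b, d, f}  B3 = {a, b, f, h}  B4 = {b, d, f, g}  B5 = {b, c, d, f}
Tree: B1–B2, B2–B3, B1–B4, B2–B5

Each bag holds 4 vertices, so the decomposition has width 3, which upper-bounds the treewidth. Conversely, {b, d, f, g} is a clique of size 4, and the vertices of any clique must share a bag in every tree decomposition; so some bag has ≥ 4 vertices and tw(G) ≥ 3. Therefore the treewidth is 3.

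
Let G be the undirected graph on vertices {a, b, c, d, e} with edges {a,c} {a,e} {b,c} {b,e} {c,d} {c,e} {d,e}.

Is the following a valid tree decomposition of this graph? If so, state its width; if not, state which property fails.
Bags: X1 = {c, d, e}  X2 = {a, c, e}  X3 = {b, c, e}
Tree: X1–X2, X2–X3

Yes; width 2.

Vertex coverage: the bags together contain {a, b, c, d, e}, the full vertex set. Edge coverage: each edge of G has both endpoints in at least one bag. Running intersection: for every vertex, the bags containing it form a connected subtree. All three properties hold, so this is a valid tree decomposition of width max|bag| − 1 = 2, and hence tw(G) ≤ 2.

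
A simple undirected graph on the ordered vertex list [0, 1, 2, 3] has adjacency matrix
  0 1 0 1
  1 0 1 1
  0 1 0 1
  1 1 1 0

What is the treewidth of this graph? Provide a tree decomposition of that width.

Each bag holds 3 vertices, so the decomposition has width 2, which upper-bounds the treewidth. On the other hand G contains the 3-clique {0, 1, 3}. A clique must lie in a single bag of any decomposition, so no decomposition can have width below 2. Combining the bounds, tw(G) = 2.

Treewidth 2.
One such decomposition:
Bags: B1 = {1, 2, 3}  B2 = {0, 1, 3}
Tree: B1–B2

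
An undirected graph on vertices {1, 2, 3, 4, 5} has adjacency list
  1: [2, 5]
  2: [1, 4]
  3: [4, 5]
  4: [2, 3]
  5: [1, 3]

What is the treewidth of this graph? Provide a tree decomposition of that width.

Treewidth 2.
One such decomposition:
Bags: B1 = {2, 3, 4}  B2 = {1, 2, 3}  B3 = {1, 3, 5}
Tree: B1–B2, B2–B3

Each bag holds 3 vertices, so the decomposition has width 2, which upper-bounds the treewidth. The edges 3–4–2–1–5–3 form a cycle, so G is not a tree and its treewidth is at least 2. The upper and lower bounds meet at 2, so that is the treewidth.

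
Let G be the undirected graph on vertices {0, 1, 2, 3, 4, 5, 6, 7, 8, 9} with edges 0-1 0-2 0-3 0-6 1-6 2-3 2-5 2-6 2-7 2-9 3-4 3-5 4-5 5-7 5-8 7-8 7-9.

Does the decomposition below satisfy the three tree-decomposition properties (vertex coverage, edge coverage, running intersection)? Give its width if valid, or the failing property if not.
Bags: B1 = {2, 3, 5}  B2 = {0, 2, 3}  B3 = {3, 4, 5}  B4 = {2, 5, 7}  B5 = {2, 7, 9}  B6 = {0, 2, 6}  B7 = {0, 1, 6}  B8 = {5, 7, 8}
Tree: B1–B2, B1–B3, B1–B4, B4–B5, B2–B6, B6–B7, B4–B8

Yes; width 2.

Checking the three conditions: (i) the bags cover all of {0, 1, 2, 3, 4, 5, 6, 7, 8, 9}; (ii) for each edge, some bag contains both endpoints; (iii) the bags containing any fixed vertex form a subtree. All hold, so the decomposition is valid with width 3 − 1 = 2.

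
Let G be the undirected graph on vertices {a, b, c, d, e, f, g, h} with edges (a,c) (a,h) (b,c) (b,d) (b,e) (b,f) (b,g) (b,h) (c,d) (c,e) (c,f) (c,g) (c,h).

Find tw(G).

2

A width-2 tree decomposition is:
Bags: B1 = {a, c, h}  B2 = {b, c, h}  B3 = {b, c, e}  B4 = {b, c, d}  B5 = {b, c, g}  B6 = {b, c, f}
Tree: B1–B2, B2–B3, B3–B4, B4–B5, B5–B6
Every bag has size at most 3, so the width is 3 − 1 = 2 and tw(G) ≤ 2. For the lower bound, the 3 vertices {a, c, h} are pairwise adjacent, and any tree decomposition puts a clique entirely inside one bag — forcing width ≥ 2. The upper and lower bounds meet at 2, so that is the treewidth.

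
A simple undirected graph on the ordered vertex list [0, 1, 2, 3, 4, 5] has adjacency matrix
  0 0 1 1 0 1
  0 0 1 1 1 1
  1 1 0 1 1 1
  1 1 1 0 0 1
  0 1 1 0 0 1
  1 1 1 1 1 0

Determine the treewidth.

3

A width-3 tree decomposition is:
Bags: B1 = {0, 2, 3, 5}  B2 = {1, 2, 3, 5}  B3 = {1, 2, 4, 5}
Tree: B1–B2, B2–B3
Each bag holds 4 vertices, so the decomposition has width 3, which upper-bounds the treewidth. Conversely, {0, 2, 3, 5} is a clique of size 4, and the vertices of any clique must share a bag in every tree decomposition; so some bag has ≥ 4 vertices and tw(G) ≥ 3. Therefore the treewidth is 3.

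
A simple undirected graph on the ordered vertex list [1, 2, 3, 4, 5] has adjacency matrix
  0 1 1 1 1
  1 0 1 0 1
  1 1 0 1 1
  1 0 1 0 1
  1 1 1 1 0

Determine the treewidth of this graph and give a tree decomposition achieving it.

Treewidth 3.
Bags: B1 = {1, 3, 4, 5}  B2 = {1, 2, 3, 5}
Tree: B1–B2

Each bag holds 4 vertices, so the decomposition has width 3, which upper-bounds the treewidth. For the lower bound, the 4 vertices {1, 2, 3, 5} are pairwise adjacent, and any tree decomposition puts a clique entirely inside one bag — forcing width ≥ 3. Therefore the treewidth is 3.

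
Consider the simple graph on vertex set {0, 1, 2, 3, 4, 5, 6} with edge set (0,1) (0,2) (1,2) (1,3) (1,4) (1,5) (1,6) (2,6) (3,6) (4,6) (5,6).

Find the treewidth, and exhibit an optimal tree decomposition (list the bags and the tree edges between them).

Treewidth 2.
One optimal decomposition is:
Bags: B1 = {1, 2, 6}  B2 = {0, 1, 2}  B3 = {1, 3, 6}  B4 = {1, 5, 6}  B5 = {1, 4, 6}
Tree: B1–B2, B1–B3, B3–B4, B3–B5

Every bag has size at most 3, so the width is 3 − 1 = 2 and tw(G) ≤ 2. Conversely, {0, 1, 2} is a clique of size 3, and the vertices of any clique must share a bag in every tree decomposition; so some bag has ≥ 3 vertices and tw(G) ≥ 2. Hence tw(G) = 2 exactly.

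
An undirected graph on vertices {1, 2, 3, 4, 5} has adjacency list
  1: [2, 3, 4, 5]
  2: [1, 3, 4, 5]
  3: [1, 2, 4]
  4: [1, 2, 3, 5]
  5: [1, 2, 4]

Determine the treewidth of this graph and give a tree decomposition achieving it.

Every bag has size at most 4, so the width is 4 − 1 = 3 and tw(G) ≤ 3. On the other hand G contains the 4-clique {1, 2, 3, 4}. A clique must lie in a single bag of any decomposition, so no decomposition can have width below 3. Therefore the treewidth is 3.

Treewidth 3.
Bags: B1 = {1, 2, 4, 5}  B2 = {1, 2, 3, 4}
Tree: B1–B2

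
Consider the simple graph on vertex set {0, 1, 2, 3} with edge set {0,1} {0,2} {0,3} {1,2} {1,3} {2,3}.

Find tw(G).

A width-3 tree decomposition is:
Bags: B1 = {0, 1, 2, 3}
Tree: (single bag)
With just one bag of size 4, the width is 4 − 1 = 3, so tw(G) ≤ 3. Conversely, {0, 1, 2, 3} is a clique of size 4, and the vertices of any clique must share a bag in every tree decomposition; so some bag has ≥ 4 vertices and tw(G) ≥ 3. Hence tw(G) = 3 exactly.

3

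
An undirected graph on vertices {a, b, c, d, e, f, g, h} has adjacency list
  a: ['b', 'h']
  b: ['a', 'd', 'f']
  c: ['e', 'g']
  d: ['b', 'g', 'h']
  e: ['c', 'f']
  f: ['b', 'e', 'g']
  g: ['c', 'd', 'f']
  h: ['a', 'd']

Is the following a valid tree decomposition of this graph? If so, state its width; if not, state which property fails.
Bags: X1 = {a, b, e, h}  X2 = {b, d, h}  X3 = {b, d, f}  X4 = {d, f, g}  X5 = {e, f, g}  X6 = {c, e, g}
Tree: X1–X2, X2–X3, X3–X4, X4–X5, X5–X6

A tree decomposition must satisfy three properties: every vertex lies in some bag; for every edge, both endpoints lie together in some bag; and for every vertex, the bags containing it form a connected subtree. Here bags containing vertex e are not connected in the tree, so the decomposition is invalid.

No — bags containing vertex e are not connected in the tree.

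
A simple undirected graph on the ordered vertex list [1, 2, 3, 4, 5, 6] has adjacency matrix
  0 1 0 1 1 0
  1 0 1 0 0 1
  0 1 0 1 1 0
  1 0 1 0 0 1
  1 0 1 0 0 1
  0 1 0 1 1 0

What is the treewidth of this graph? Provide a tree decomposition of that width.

Treewidth 3.
One such decomposition:
Bags: B1 = {2, 3, 4, 5}  B2 = {1, 2, 4, 5}  B3 = {2, 4, 5, 6}
Tree: B1–B2, B2–B3

The largest bag has 4 vertices, giving width 3; this decomposition certifies tw(G) ≤ 3. For the lower bound: the 4 vertex sets {3,5}, {1,2}, {4}, {6} are disjoint, each induces a connected subgraph, and every pair is joined by at least one edge of G. Contracting each set to a single vertex therefore yields K_{4} as a minor, and since treewidth is minor-monotone, tw(G) ≥ tw(K_{4}) = 3. The upper and lower bounds meet at 3, so that is the treewidth.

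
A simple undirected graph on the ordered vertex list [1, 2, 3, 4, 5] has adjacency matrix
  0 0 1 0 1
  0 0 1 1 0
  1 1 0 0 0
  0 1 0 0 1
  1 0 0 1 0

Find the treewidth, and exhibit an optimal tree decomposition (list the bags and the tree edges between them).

Treewidth 2.
One optimal decomposition is:
Bags: B1 = {1, 2, 3}  B2 = {1, 2, 4}  B3 = {1, 4, 5}
Tree: B1–B2, B2–B3

Every bag has size at most 3, so the width is 3 − 1 = 2 and tw(G) ≤ 2. Since 1–3–2–4–5–1 is a cycle in G, G is not acyclic. Forests are exactly the graphs of treewidth ≤ 1, so tw(G) ≥ 2. Combining the bounds, tw(G) = 2.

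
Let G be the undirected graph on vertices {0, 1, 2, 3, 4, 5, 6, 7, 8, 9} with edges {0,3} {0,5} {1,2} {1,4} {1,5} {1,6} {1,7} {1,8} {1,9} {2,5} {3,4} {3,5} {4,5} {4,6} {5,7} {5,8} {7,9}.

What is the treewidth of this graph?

2

A width-2 tree decomposition is:
Bags: B1 = {1, 2, 5}  B2 = {1, 5, 8}  B3 = {1, 5, 7}  B4 = {1, 7, 9}  B5 = {1, 4, 5}  B6 = {1, 4, 6}  B7 = {3, 4, 5}  B8 = {0, 3, 5}
Tree: B1–B2, B2–B3, B3–B4, B3–B5, B5–B6, B5–B7, B7–B8
Each bag holds 3 vertices, so the decomposition has width 2, which upper-bounds the treewidth. Conversely, {0, 3, 5} is a clique of size 3, and the vertices of any clique must share a bag in every tree decomposition; so some bag has ≥ 3 vertices and tw(G) ≥ 2. Combining the bounds, tw(G) = 2.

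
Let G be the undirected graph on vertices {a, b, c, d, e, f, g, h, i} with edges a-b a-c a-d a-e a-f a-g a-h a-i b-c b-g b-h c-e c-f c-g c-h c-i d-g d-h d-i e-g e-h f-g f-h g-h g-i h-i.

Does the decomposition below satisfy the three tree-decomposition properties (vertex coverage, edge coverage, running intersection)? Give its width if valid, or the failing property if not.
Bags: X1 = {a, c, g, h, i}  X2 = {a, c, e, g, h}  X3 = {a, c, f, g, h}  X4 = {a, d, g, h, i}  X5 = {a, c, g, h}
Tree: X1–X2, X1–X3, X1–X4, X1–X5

A tree decomposition must satisfy three properties: every vertex lies in some bag; for every edge, both endpoints lie together in some bag; and for every vertex, the bags containing it form a connected subtree. Here vertex b appears in no bag, so the decomposition is invalid.

No — vertex b appears in no bag.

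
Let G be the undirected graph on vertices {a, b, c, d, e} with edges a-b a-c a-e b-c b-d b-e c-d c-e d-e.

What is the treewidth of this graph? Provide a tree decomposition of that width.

The largest bag has 4 vertices, giving width 3; this decomposition certifies tw(G) ≤ 3. For the lower bound, the 4 vertices {b, c, d, e} are pairwise adjacent, and any tree decomposition puts a clique entirely inside one bag — forcing width ≥ 3. Combining the bounds, tw(G) = 3.

Treewidth 3.
One optimal decomposition is:
Bags: B1 = {b, c, d, e}  B2 = {a, b, c, e}
Tree: B1–B2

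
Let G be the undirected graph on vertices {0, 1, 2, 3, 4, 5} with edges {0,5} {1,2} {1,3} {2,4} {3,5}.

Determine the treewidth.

1

A width-1 tree decomposition is:
Bags: B1 = {0, 5}  B2 = {3, 5}  B3 = {1, 3}  B4 = {1, 2}  B5 = {2, 4}
Tree: B1–B2, B2–B3, B3–B4, B4–B5
The largest bag has 2 vertices, giving width 1; this decomposition certifies tw(G) ≤ 1. G has an edge, so its treewidth is at least 1. Combining the bounds, tw(G) = 1.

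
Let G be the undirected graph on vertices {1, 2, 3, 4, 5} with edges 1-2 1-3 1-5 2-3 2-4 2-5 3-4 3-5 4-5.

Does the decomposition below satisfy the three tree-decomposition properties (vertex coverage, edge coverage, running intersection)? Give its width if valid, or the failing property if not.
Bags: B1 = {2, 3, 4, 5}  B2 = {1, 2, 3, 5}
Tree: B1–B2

Vertex coverage: the bags together contain {1, 2, 3, 4, 5}, the full vertex set. Edge coverage: each edge of G has both endpoints in at least one bag. Running intersection: for every vertex, the bags containing it form a connected subtree. All three properties hold, so this is a valid tree decomposition of width max|bag| − 1 = 3, and hence tw(G) ≤ 3.

Yes; width 3.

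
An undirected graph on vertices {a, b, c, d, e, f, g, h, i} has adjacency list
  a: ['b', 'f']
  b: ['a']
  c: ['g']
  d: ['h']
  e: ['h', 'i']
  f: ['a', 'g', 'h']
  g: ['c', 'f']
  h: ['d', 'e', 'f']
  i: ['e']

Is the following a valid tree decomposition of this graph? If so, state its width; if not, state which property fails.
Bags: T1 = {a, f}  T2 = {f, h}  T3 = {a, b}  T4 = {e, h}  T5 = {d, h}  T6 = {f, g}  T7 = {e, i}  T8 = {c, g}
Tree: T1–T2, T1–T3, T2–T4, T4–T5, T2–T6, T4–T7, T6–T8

Checking the three conditions: (i) the bags cover all of {a, b, c, d, e, f, g, h, i}; (ii) for each edge, some bag contains both endpoints; (iii) the bags containing any fixed vertex form a subtree. All hold, so the decomposition is valid with width 2 − 1 = 1.

Yes; width 1.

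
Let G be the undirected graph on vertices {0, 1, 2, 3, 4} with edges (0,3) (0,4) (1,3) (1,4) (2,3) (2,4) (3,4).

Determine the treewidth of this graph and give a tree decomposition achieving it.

Treewidth 2.
One such decomposition:
Bags: B1 = {0, 3, 4}  B2 = {1, 3, 4}  B3 = {2, 3, 4}
Tree: B1–B2, B2–B3

Each bag holds 3 vertices, so the decomposition has width 2, which upper-bounds the treewidth. For the lower bound, the 3 vertices {0, 3, 4} are pairwise adjacent, and any tree decomposition puts a clique entirely inside one bag — forcing width ≥ 2. Combining the bounds, tw(G) = 2.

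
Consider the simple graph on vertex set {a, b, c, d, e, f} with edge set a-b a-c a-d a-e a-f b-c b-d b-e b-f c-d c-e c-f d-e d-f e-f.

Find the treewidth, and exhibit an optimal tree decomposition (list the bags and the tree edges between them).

Treewidth 5.
Bags: B1 = {a, b, c, d, e, f}
Tree: (single bag)

A single bag containing all 6 vertices is trivially a valid decomposition of width 5. Conversely, {a, b, c, d, e, f} is a clique of size 6, and the vertices of any clique must share a bag in every tree decomposition; so some bag has ≥ 6 vertices and tw(G) ≥ 5. Combining the bounds, tw(G) = 5.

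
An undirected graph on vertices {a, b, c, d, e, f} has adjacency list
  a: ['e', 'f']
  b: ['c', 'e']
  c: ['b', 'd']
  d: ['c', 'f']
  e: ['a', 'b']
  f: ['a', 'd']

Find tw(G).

2

A width-2 tree decomposition is:
Bags: B1 = {b, c, d}  B2 = {b, d, f}  B3 = {a, b, f}  B4 = {a, b, e}
Tree: B1–B2, B2–B3, B3–B4
Each bag holds 3 vertices, so the decomposition has width 2, which upper-bounds the treewidth. Since b–c–d–f–a–e–b is a cycle in G, G is not acyclic. Forests are exactly the graphs of treewidth ≤ 1, so tw(G) ≥ 2. Therefore the treewidth is 2.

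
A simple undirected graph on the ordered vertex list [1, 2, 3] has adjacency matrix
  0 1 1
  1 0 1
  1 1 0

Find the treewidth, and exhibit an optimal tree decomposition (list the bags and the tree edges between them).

Treewidth 2.
One optimal decomposition is:
Bags: B1 = {1, 2, 3}
Tree: (single bag)

With just one bag of size 3, the width is 3 − 1 = 2, so tw(G) ≤ 2. On the other hand G contains the 3-clique {1, 2, 3}. A clique must lie in a single bag of any decomposition, so no decomposition can have width below 2. Combining the bounds, tw(G) = 2.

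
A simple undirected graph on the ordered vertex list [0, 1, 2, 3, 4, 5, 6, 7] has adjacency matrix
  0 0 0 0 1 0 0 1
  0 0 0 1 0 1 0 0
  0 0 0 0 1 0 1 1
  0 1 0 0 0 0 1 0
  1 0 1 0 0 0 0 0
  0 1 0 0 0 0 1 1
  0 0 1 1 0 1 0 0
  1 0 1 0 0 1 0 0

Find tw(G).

2

A width-2 tree decomposition is:
Bags: B1 = {0, 2, 4}  B2 = {0, 2, 7}  B3 = {2, 6, 7}  B4 = {5, 6, 7}  B5 = {3, 5, 6}  B6 = {1, 3, 5}
Tree: B1–B2, B2–B3, B3–B4, B4–B5, B5–B6
The largest bag has 3 vertices, giving width 2; this decomposition certifies tw(G) ≤ 2. The edges 4–0–7–2–4 form a cycle, so G is not a tree and its treewidth is at least 2. Hence tw(G) = 2 exactly.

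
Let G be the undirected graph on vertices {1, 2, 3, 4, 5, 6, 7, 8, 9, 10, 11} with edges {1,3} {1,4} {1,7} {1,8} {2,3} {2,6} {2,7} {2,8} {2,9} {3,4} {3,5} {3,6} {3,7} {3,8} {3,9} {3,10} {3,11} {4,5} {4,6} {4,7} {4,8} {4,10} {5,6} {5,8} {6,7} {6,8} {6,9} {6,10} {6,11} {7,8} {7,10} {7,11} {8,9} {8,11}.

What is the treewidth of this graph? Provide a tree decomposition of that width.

The largest bag has 5 vertices, giving width 4; this decomposition certifies tw(G) ≤ 4. On the other hand G contains the 5-clique {1, 3, 4, 7, 8}. A clique must lie in a single bag of any decomposition, so no decomposition can have width below 4. The upper and lower bounds meet at 4, so that is the treewidth.

Treewidth 4.
Bags: B1 = {3, 4, 5, 6, 8}  B2 = {3, 4, 6, 7, 8}  B3 = {1, 3, 4, 7, 8}  B4 = {3, 6, 7, 8, 11}  B5 = {3, 4, 6, 7, 10}  B6 = {2, 3, 6, 7, 8}  B7 = {2, 3, 6, 8, 9}
Tree: B1–B2, B2–B3, B2–B4, B2–B5, B4–B6, B6–B7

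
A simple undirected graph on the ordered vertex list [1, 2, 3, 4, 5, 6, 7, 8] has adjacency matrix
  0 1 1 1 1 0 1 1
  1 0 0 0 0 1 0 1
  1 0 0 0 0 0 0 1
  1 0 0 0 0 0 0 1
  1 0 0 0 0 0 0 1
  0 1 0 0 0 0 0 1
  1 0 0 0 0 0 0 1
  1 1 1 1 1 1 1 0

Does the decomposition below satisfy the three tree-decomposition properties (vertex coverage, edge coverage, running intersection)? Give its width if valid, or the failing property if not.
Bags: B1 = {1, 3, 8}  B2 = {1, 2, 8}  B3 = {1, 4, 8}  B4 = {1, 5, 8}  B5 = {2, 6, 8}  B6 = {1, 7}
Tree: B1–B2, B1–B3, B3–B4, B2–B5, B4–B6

A tree decomposition must satisfy three properties: every vertex lies in some bag; for every edge, both endpoints lie together in some bag; and for every vertex, the bags containing it form a connected subtree. Here edge (8,7) lies in no bag, so the decomposition is invalid.

No — edge (8,7) lies in no bag.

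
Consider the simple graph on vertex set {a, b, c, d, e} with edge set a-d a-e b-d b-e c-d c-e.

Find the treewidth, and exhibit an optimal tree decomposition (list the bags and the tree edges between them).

Treewidth 2.
One such decomposition:
Bags: B1 = {a, d, e}  B2 = {c, d, e}  B3 = {b, d, e}
Tree: B1–B2, B2–B3

Every bag has size at most 3, so the width is 3 − 1 = 2 and tw(G) ≤ 2. The edges a–e–c–d–a form a cycle, so G is not a tree and its treewidth is at least 2. Hence tw(G) = 2 exactly.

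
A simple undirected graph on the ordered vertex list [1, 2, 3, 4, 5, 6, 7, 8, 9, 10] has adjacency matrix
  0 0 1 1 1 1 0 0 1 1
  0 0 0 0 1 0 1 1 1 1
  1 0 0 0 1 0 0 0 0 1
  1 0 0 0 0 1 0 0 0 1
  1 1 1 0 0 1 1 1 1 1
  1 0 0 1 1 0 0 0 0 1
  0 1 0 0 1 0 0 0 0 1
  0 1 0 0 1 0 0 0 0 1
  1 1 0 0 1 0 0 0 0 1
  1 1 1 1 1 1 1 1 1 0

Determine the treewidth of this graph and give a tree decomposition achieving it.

Treewidth 3.
One optimal decomposition is:
Bags: B1 = {1, 5, 9, 10}  B2 = {2, 5, 9, 10}  B3 = {1, 5, 6, 10}  B4 = {1, 4, 6, 10}  B5 = {1, 3, 5, 10}  B6 = {2, 5, 7, 10}  B7 = {2, 5, 8, 10}
Tree: B1–B2, B1–B3, B3–B4, B3–B5, B2–B6, B6–B7

The largest bag has 4 vertices, giving width 3; this decomposition certifies tw(G) ≤ 3. On the other hand G contains the 4-clique {1, 4, 6, 10}. A clique must lie in a single bag of any decomposition, so no decomposition can have width below 3. Combining the bounds, tw(G) = 3.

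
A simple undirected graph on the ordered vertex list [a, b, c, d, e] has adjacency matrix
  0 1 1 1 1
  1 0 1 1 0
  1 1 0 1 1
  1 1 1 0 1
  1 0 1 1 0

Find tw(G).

A width-3 tree decomposition is:
Bags: B1 = {a, c, d, e}  B2 = {a, b, c, d}
Tree: B1–B2
Each bag holds 4 vertices, so the decomposition has width 3, which upper-bounds the treewidth. Conversely, {a, c, d, e} is a clique of size 4, and the vertices of any clique must share a bag in every tree decomposition; so some bag has ≥ 4 vertices and tw(G) ≥ 3. Hence tw(G) = 3 exactly.

3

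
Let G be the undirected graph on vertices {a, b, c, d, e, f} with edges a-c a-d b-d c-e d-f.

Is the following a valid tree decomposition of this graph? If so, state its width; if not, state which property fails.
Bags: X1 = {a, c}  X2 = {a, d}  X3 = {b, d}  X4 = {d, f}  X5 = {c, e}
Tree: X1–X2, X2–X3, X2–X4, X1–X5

Every vertex of G appears in some bag (union = {a, b, c, d, e, f}); every edge is covered by a bag; and for each vertex v the set of bags containing v is connected in the bag tree. The decomposition is therefore valid. The largest bag has 2 vertices, so the width is 1.

Yes; width 1.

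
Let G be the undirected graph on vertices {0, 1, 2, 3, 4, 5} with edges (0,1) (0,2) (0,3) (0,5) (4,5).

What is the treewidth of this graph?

1

A width-1 tree decomposition is:
Bags: B1 = {0, 1}  B2 = {0, 3}  B3 = {0, 2}  B4 = {0, 5}  B5 = {4, 5}
Tree: B1–B2, B2–B3, B3–B4, B4–B5
Every bag has size at most 2, so the width is 2 − 1 = 1 and tw(G) ≤ 1. G has an edge, so its treewidth is at least 1. The upper and lower bounds meet at 1, so that is the treewidth.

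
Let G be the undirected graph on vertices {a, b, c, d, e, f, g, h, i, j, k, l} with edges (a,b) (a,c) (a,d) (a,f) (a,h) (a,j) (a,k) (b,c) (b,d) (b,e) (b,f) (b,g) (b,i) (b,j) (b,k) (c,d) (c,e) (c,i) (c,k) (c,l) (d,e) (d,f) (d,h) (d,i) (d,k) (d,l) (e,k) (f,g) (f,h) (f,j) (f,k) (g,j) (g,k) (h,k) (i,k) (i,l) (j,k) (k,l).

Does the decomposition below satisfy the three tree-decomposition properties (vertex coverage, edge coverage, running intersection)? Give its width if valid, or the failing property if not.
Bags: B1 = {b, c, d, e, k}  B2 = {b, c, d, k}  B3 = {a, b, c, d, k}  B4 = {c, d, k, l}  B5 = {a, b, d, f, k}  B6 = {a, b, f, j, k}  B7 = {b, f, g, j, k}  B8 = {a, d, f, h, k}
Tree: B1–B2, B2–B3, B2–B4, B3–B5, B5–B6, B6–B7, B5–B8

A tree decomposition must satisfy three properties: every vertex lies in some bag; for every edge, both endpoints lie together in some bag; and for every vertex, the bags containing it form a connected subtree. Here vertex i appears in no bag, so the decomposition is invalid.

No — vertex i appears in no bag.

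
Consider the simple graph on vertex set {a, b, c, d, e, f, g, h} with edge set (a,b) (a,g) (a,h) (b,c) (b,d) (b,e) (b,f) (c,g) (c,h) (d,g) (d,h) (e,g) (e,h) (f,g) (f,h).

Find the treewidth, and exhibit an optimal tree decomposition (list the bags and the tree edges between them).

Treewidth 3.
One such decomposition:
Bags: B1 = {b, e, g, h}  B2 = {b, c, g, h}  B3 = {a, b, g, h}  B4 = {b, f, g, h}  B5 = {b, d, g, h}
Tree: B1–B2, B2–B3, B3–B4, B4–B5

Every bag has size at most 4, so the width is 4 − 1 = 3 and tw(G) ≤ 3. For the lower bound: the 4 vertex sets {b,e}, {c,h}, {g}, {a} are disjoint, each induces a connected subgraph, and every pair is joined by at least one edge of G. Contracting each set to a single vertex therefore yields K_{4} as a minor, and since treewidth is minor-monotone, tw(G) ≥ tw(K_{4}) = 3. Therefore the treewidth is 3.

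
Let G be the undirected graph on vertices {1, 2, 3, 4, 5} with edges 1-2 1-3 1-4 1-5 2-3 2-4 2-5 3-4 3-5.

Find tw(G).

A width-3 tree decomposition is:
Bags: B1 = {1, 2, 3, 5}  B2 = {1, 2, 3, 4}
Tree: B1–B2
The largest bag has 4 vertices, giving width 3; this decomposition certifies tw(G) ≤ 3. On the other hand G contains the 4-clique {1, 2, 3, 4}. A clique must lie in a single bag of any decomposition, so no decomposition can have width below 3. Therefore the treewidth is 3.

3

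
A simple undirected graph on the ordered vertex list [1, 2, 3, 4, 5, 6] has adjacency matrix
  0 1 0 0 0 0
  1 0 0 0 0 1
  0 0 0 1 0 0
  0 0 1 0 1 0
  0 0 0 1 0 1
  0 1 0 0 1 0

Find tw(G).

1

A width-1 tree decomposition is:
Bags: B1 = {3, 4}  B2 = {4, 5}  B3 = {5, 6}  B4 = {2, 6}  B5 = {1, 2}
Tree: B1–B2, B2–B3, B3–B4, B4–B5
Every bag has size at most 2, so the width is 2 − 1 = 1 and tw(G) ≤ 1. Since G has at least one edge (e.g. 3–4), it is not an edgeless graph, so tw(G) ≥ 1. Therefore the treewidth is 1.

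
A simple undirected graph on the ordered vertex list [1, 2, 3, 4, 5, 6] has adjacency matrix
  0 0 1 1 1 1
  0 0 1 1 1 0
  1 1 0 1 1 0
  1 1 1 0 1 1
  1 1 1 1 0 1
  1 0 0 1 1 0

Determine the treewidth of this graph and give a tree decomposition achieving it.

Treewidth 3.
One optimal decomposition is:
Bags: B1 = {1, 3, 4, 5}  B2 = {2, 3, 4, 5}  B3 = {1, 4, 5, 6}
Tree: B1–B2, B1–B3

Every bag has size at most 4, so the width is 4 − 1 = 3 and tw(G) ≤ 3. Conversely, {1, 3, 4, 5} is a clique of size 4, and the vertices of any clique must share a bag in every tree decomposition; so some bag has ≥ 4 vertices and tw(G) ≥ 3. The upper and lower bounds meet at 3, so that is the treewidth.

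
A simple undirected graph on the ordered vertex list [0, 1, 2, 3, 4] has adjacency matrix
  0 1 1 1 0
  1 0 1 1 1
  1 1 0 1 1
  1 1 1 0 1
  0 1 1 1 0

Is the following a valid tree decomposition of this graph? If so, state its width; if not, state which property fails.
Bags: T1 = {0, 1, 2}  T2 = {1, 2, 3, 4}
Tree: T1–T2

No — edge (3,0) lies in no bag.

A tree decomposition must satisfy three properties: every vertex lies in some bag; for every edge, both endpoints lie together in some bag; and for every vertex, the bags containing it form a connected subtree. Here edge (3,0) lies in no bag, so the decomposition is invalid.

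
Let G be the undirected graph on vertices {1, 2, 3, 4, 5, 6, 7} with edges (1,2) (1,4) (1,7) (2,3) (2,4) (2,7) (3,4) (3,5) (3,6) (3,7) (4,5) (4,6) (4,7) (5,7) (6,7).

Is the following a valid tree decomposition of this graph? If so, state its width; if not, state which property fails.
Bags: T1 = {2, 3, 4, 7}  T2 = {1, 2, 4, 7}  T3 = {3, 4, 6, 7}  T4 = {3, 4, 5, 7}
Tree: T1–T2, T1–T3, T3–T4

Vertex coverage: the bags together contain {1, 2, 3, 4, 5, 6, 7}, the full vertex set. Edge coverage: each edge of G has both endpoints in at least one bag. Running intersection: for every vertex, the bags containing it form a connected subtree. All three properties hold, so this is a valid tree decomposition of width max|bag| − 1 = 3, and hence tw(G) ≤ 3.

Yes; width 3.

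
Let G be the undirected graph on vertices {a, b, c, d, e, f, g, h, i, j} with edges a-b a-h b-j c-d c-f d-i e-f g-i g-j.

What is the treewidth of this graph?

1

A width-1 tree decomposition is:
Bags: B1 = {e, f}  B2 = {c, f}  B3 = {c, d}  B4 = {d, i}  B5 = {g, i}  B6 = {g, j}  B7 = {b, j}  B8 = {a, b}  B9 = {a, h}
Tree: B1–B2, B2–B3, B3–B4, B4–B5, B5–B6, B6–B7, B7–B8, B8–B9
The largest bag has 2 vertices, giving width 1; this decomposition certifies tw(G) ≤ 1. Since G has at least one edge (e.g. e–f), it is not an edgeless graph, so tw(G) ≥ 1. The upper and lower bounds meet at 1, so that is the treewidth.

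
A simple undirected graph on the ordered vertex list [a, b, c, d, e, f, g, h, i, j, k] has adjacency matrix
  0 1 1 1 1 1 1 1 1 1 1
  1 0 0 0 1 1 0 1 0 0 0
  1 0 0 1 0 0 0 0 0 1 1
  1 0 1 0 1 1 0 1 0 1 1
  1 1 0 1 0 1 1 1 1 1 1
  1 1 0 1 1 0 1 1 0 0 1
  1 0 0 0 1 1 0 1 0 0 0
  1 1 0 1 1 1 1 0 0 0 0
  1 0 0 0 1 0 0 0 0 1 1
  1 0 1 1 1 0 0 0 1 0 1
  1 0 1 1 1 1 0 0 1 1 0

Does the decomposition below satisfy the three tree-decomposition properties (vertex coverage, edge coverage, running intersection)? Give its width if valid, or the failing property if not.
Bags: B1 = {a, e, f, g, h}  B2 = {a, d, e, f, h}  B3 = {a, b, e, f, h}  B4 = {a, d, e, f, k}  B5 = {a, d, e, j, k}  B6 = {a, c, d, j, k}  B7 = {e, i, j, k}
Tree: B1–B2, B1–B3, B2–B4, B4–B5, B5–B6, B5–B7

No — edge (a,i) lies in no bag.

A tree decomposition must satisfy three properties: every vertex lies in some bag; for every edge, both endpoints lie together in some bag; and for every vertex, the bags containing it form a connected subtree. Here edge (a,i) lies in no bag, so the decomposition is invalid.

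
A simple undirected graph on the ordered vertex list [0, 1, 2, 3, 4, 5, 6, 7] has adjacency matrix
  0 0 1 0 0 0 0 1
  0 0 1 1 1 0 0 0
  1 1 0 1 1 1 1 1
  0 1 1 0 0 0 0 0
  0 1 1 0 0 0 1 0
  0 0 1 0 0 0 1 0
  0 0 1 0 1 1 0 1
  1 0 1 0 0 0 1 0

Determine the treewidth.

A width-2 tree decomposition is:
Bags: B1 = {2, 6, 7}  B2 = {2, 4, 6}  B3 = {1, 2, 4}  B4 = {2, 5, 6}  B5 = {0, 2, 7}  B6 = {1, 2, 3}
Tree: B1–B2, B2–B3, B2–B4, B1–B5, B3–B6
Every bag has size at most 3, so the width is 3 − 1 = 2 and tw(G) ≤ 2. On the other hand G contains the 3-clique {0, 2, 7}. A clique must lie in a single bag of any decomposition, so no decomposition can have width below 2. The upper and lower bounds meet at 2, so that is the treewidth.

2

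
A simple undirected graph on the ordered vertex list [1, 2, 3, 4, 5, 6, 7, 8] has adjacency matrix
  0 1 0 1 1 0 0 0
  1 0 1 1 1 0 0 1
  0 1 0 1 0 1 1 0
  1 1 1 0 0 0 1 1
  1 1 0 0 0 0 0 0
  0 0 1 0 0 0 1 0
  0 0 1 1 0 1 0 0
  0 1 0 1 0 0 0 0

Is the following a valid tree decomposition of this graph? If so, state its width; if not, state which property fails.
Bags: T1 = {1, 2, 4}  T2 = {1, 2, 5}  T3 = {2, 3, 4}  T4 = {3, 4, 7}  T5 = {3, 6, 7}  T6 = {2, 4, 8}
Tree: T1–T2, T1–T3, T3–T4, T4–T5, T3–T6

Yes; width 2.

Checking the three conditions: (i) the bags cover all of {1, 2, 3, 4, 5, 6, 7, 8}; (ii) for each edge, some bag contains both endpoints; (iii) the bags containing any fixed vertex form a subtree. All hold, so the decomposition is valid with width 3 − 1 = 2.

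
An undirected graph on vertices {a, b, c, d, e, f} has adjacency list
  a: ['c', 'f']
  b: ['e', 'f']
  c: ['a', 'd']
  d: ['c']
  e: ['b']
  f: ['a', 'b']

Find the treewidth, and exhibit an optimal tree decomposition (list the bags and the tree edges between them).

Treewidth 1.
One optimal decomposition is:
Bags: B1 = {c, d}  B2 = {a, c}  B3 = {a, f}  B4 = {b, f}  B5 = {b, e}
Tree: B1–B2, B2–B3, B3–B4, B4–B5

Each bag holds 2 vertices, so the decomposition has width 1, which upper-bounds the treewidth. G has an edge, so its treewidth is at least 1. Combining the bounds, tw(G) = 1.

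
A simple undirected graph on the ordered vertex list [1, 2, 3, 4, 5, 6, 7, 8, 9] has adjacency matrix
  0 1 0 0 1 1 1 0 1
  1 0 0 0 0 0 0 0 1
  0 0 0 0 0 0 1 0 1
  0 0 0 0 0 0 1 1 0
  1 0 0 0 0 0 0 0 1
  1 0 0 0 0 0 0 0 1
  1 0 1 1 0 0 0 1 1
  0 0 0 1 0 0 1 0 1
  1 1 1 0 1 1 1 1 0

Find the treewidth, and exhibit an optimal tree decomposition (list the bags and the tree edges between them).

Treewidth 2.
One optimal decomposition is:
Bags: B1 = {1, 7, 9}  B2 = {7, 8, 9}  B3 = {3, 7, 9}  B4 = {4, 7, 8}  B5 = {1, 6, 9}  B6 = {1, 2, 9}  B7 = {1, 5, 9}
Tree: B1–B2, B1–B3, B2–B4, B1–B5, B1–B6, B5–B7

The largest bag has 3 vertices, giving width 2; this decomposition certifies tw(G) ≤ 2. Conversely, {7, 8, 9} is a clique of size 3, and the vertices of any clique must share a bag in every tree decomposition; so some bag has ≥ 3 vertices and tw(G) ≥ 2. The upper and lower bounds meet at 2, so that is the treewidth.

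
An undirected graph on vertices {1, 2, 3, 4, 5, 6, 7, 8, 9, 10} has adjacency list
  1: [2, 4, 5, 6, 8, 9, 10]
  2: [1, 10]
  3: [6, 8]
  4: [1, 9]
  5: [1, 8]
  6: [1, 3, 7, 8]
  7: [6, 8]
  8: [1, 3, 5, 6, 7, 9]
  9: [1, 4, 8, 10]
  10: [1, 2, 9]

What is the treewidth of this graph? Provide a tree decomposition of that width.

Each bag holds 3 vertices, so the decomposition has width 2, which upper-bounds the treewidth. On the other hand G contains the 3-clique {1, 8, 9}. A clique must lie in a single bag of any decomposition, so no decomposition can have width below 2. Hence tw(G) = 2 exactly.

Treewidth 2.
One optimal decomposition is:
Bags: B1 = {1, 8, 9}  B2 = {1, 6, 8}  B3 = {3, 6, 8}  B4 = {1, 9, 10}  B5 = {1, 2, 10}  B6 = {1, 4, 9}  B7 = {6, 7, 8}  B8 = {1, 5, 8}
Tree: B1–B2, B2–B3, B1–B4, B4–B5, B1–B6, B3–B7, B2–B8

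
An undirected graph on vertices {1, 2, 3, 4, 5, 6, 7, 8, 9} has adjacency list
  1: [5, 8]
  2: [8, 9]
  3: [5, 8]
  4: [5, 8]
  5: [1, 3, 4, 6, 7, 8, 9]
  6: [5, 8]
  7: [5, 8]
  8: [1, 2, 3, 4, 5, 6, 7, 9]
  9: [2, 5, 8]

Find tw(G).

A width-2 tree decomposition is:
Bags: B1 = {5, 8, 9}  B2 = {5, 6, 8}  B3 = {2, 8, 9}  B4 = {1, 5, 8}  B5 = {3, 5, 8}  B6 = {4, 5, 8}  B7 = {5, 7, 8}
Tree: B1–B2, B1–B3, B2–B4, B1–B5, B2–B6, B5–B7
Every bag has size at most 3, so the width is 3 − 1 = 2 and tw(G) ≤ 2. Conversely, {2, 8, 9} is a clique of size 3, and the vertices of any clique must share a bag in every tree decomposition; so some bag has ≥ 3 vertices and tw(G) ≥ 2. Therefore the treewidth is 2.

2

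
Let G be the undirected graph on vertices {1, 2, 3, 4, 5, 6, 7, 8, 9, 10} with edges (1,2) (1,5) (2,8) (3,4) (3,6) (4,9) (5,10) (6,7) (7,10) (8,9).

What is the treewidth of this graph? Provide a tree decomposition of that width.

Treewidth 2.
Bags: B1 = {4, 8, 9}  B2 = {3, 4, 8}  B3 = {3, 6, 8}  B4 = {6, 7, 8}  B5 = {7, 8, 10}  B6 = {5, 8, 10}  B7 = {1, 5, 8}  B8 = {1, 2, 8}
Tree: B1–B2, B2–B3, B3–B4, B4–B5, B5–B6, B6–B7, B7–B8

Every bag has size at most 3, so the width is 3 − 1 = 2 and tw(G) ≤ 2. Since 8–9–4–3–6–7–10–5–1–2–8 is a cycle in G, G is not acyclic. Forests are exactly the graphs of treewidth ≤ 1, so tw(G) ≥ 2. The upper and lower bounds meet at 2, so that is the treewidth.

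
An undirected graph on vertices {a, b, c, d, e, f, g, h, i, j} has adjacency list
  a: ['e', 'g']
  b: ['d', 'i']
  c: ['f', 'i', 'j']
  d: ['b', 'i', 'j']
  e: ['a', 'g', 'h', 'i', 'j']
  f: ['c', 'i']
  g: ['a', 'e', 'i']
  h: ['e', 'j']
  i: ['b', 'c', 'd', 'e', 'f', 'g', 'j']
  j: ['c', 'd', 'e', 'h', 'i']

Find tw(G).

A width-2 tree decomposition is:
Bags: B1 = {e, g, i}  B2 = {e, i, j}  B3 = {e, h, j}  B4 = {c, i, j}  B5 = {d, i, j}  B6 = {a, e, g}  B7 = {b, d, i}  B8 = {c, f, i}
Tree: B1–B2, B2–B3, B2–B4, B2–B5, B1–B6, B5–B7, B4–B8
The largest bag has 3 vertices, giving width 2; this decomposition certifies tw(G) ≤ 2. On the other hand G contains the 3-clique {e, h, j}. A clique must lie in a single bag of any decomposition, so no decomposition can have width below 2. Combining the bounds, tw(G) = 2.

2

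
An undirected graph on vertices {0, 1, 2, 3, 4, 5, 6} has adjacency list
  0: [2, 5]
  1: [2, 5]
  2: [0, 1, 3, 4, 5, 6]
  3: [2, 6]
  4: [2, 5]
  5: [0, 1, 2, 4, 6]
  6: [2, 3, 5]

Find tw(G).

2

A width-2 tree decomposition is:
Bags: B1 = {0, 2, 5}  B2 = {2, 5, 6}  B3 = {1, 2, 5}  B4 = {2, 4, 5}  B5 = {2, 3, 6}
Tree: B1–B2, B2–B3, B3–B4, B2–B5
Each bag holds 3 vertices, so the decomposition has width 2, which upper-bounds the treewidth. On the other hand G contains the 3-clique {2, 3, 6}. A clique must lie in a single bag of any decomposition, so no decomposition can have width below 2. The upper and lower bounds meet at 2, so that is the treewidth.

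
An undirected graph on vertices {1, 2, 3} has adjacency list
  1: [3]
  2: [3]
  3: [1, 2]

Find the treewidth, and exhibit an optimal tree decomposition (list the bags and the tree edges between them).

Every bag has size at most 2, so the width is 2 − 1 = 1 and tw(G) ≤ 1. Any graph with an edge has treewidth ≥ 1, and G has the edge 2–3. Hence tw(G) = 1 exactly.

Treewidth 1.
One such decomposition:
Bags: B1 = {2, 3}  B2 = {1, 3}
Tree: B1–B2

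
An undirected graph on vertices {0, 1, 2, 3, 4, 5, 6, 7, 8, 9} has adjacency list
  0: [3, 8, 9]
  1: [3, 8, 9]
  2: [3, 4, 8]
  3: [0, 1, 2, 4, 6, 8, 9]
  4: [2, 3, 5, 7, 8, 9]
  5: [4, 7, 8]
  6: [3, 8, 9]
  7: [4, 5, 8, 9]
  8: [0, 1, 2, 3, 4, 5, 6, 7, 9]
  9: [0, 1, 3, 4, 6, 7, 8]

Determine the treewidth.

A width-3 tree decomposition is:
Bags: B1 = {3, 6, 8, 9}  B2 = {1, 3, 8, 9}  B3 = {3, 4, 8, 9}  B4 = {0, 3, 8, 9}  B5 = {2, 3, 4, 8}  B6 = {4, 7, 8, 9}  B7 = {4, 5, 7, 8}
Tree: B1–B2, B2–B3, B2–B4, B3–B5, B3–B6, B6–B7
Each bag holds 4 vertices, so the decomposition has width 3, which upper-bounds the treewidth. For the lower bound, the 4 vertices {0, 3, 8, 9} are pairwise adjacent, and any tree decomposition puts a clique entirely inside one bag — forcing width ≥ 3. Therefore the treewidth is 3.

3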